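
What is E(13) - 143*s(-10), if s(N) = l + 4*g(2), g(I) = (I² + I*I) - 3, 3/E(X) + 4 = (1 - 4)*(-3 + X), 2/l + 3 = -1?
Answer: -47406/17 ≈ -2788.6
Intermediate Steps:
l = -½ (l = 2/(-3 - 1) = 2/(-4) = 2*(-¼) = -½ ≈ -0.50000)
E(X) = 3/(5 - 3*X) (E(X) = 3/(-4 + (1 - 4)*(-3 + X)) = 3/(-4 - 3*(-3 + X)) = 3/(-4 + (9 - 3*X)) = 3/(5 - 3*X))
g(I) = -3 + 2*I² (g(I) = (I² + I²) - 3 = 2*I² - 3 = -3 + 2*I²)
s(N) = 39/2 (s(N) = -½ + 4*(-3 + 2*2²) = -½ + 4*(-3 + 2*4) = -½ + 4*(-3 + 8) = -½ + 4*5 = -½ + 20 = 39/2)
E(13) - 143*s(-10) = -3/(-5 + 3*13) - 143*39/2 = -3/(-5 + 39) - 5577/2 = -3/34 - 5577/2 = -47406/17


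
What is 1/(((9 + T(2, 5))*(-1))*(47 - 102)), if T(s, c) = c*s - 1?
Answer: 1/990 ≈ 0.0010101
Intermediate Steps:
T(s, c) = -1 + c*s
1/(((9 + T(2, 5))*(-1))*(47 - 102)) = 1/(((9 + (-1 + 5*2))*(-1))*(47 - 102)) = 1/(((9 + (-1 + 10))*(-1))*(-55)) = 1/(((9 + 9)*(-1))*(-55)) = 1/((18*(-1))*(-55)) = 1/(-18*(-55)) = 1/990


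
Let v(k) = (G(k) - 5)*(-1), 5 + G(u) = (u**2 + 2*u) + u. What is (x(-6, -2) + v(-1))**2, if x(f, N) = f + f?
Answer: 0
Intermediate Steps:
x(f, N) = 2*f
G(u) = -5 + u**2 + 3*u (G(u) = -5 + ((u**2 + 2*u) + u) = -5 + (u**2 + 3*u) = -5 + u**2 + 3*u)
v(k) = 10 - k**2 - 3*k (v(k) = ((-5 + k**2 + 3*k) - 5)*(-1) = (-10 + k**2 + 3*k)*(-1) = 10 - k**2 - 3*k)
(x(-6, -2) + v(-1))**2 = (2*(-6) + (10 - 1*(-1)**2 - 3*(-1)))**2 = (-12 + (10 - 1*1 + 3))**2 = (-12 + (10 - 1 + 3))**2 = (-12 + 12)**2 = 0**2 = 0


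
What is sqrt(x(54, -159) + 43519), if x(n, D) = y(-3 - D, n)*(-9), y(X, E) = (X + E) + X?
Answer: 5*sqrt(1609) ≈ 200.56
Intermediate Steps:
y(X, E) = E + 2*X (y(X, E) = (E + X) + X = E + 2*X)
x(n, D) = 54 - 9*n + 18*D (x(n, D) = (n + 2*(-3 - D))*(-9) = (n + (-6 - 2*D))*(-9) = (-6 + n - 2*D)*(-9) = 54 - 9*n + 18*D)
sqrt(x(54, -159) + 43519) = sqrt((54 - 9*54 + 18*(-159)) + 43519) = sqrt((54 - 486 - 2862) + 43519) = sqrt(-3294 + 43519) = sqrt(40225) = 5*sqrt(1609)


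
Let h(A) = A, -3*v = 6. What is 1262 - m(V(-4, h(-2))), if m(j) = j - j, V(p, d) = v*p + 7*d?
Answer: 1262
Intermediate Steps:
v = -2 (v = -⅓*6 = -2)
V(p, d) = -2*p + 7*d
m(j) = 0
1262 - m(V(-4, h(-2))) = 1262 - 1*0 = 1262 + 0 = 1262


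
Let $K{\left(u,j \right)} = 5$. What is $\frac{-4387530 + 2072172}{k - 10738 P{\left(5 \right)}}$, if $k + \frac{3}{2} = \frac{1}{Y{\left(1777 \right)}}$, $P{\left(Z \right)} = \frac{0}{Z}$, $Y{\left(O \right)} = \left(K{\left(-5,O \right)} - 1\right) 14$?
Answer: $\frac{129660048}{83} \approx 1.5622 \cdot 10^{6}$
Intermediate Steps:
$Y{\left(O \right)} = 56$ ($Y{\left(O \right)} = \left(5 - 1\right) 14 = 4 \cdot 14 = 56$)
$P{\left(Z \right)} = 0$
$k = - \frac{83}{56}$ ($k = - \frac{3}{2} + \frac{1}{56} = - \frac{83}{56} \approx -1.4821$)
$\frac{-4387530 + 2072172}{k - 10738 P{\left(5 \right)}} = \frac{-4387530 + 2072172}{- \frac{83}{56} - 0} = - \frac{2315358}{- \frac{83}{56} + 0} = - \frac{2315358}{- \frac{83}{56}} = \left(-2315358\right) \left(- \frac{56}{83}\right) = \frac{129660048}{83}$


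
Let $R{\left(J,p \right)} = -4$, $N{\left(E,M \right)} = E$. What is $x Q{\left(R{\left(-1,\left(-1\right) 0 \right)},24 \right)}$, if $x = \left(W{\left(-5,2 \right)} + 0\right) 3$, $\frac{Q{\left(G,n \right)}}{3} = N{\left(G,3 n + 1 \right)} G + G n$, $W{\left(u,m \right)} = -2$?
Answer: $1440$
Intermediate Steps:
$Q{\left(G,n \right)} = 3 G^{2} + 3 G n$ ($Q{\left(G,n \right)} = 3 \left(G G + G n\right) = 3 \left(G^{2} + G n\right) = 3 G^{2} + 3 G n$)
$x = -6$ ($x = \left(-2 + 0\right) 3 = \left(-2\right) 3 = -6$)
$x Q{\left(R{\left(-1,\left(-1\right) 0 \right)},24 \right)} = - 6 \cdot 3 \left(-4\right) \left(-4 + 24\right) = - 6 \cdot 3 \left(-4\right) 20 = \left(-6\right) \left(-240\right) = 1440$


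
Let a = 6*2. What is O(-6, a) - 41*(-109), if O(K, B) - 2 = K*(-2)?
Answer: 4483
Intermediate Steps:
a = 12
O(K, B) = 2 - 2*K (O(K, B) = 2 + K*(-2) = 2 - 2*K)
O(-6, a) - 41*(-109) = (2 - 2*(-6)) - 41*(-109) = (2 + 12) + 4469 = 14 + 4469 = 4483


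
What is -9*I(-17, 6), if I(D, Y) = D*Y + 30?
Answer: 648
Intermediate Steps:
I(D, Y) = 30 + D*Y
-9*I(-17, 6) = -9*(30 - 17*6) = -9*(30 - 102) = -9*(-72) = 648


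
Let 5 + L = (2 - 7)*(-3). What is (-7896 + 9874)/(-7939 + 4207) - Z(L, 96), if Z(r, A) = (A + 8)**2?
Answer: -20183645/1866 ≈ -10817.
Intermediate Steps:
L = 10 (L = -5 + (2 - 7)*(-3) = -5 - 5*(-3) = -5 + 15 = 10)
Z(r, A) = (8 + A)**2
(-7896 + 9874)/(-7939 + 4207) - Z(L, 96) = (-7896 + 9874)/(-7939 + 4207) - (8 + 96)**2 = 1978/(-3732) - 1*104**2 = 1978*(-1/3732) - 1*10816 = -989/1866 - 10816 = -20183645/1866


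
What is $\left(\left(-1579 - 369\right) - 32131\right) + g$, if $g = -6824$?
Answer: $-40903$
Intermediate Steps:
$\left(\left(-1579 - 369\right) - 32131\right) + g = \left(\left(-1579 - 369\right) - 32131\right) - 6824 = \left(-1948 - 32131\right) - 6824 = -34079 - 6824 = -40903$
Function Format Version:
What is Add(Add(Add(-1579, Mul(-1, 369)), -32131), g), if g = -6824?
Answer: -40903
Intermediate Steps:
Add(Add(Add(-1579, Mul(-1, 369)), -32131), g) = Add(Add(Add(-1579, Mul(-1, 369)), -32131), -6824) = Add(Add(Add(-1579, -369), -32131), -6824) = Add(Add(-1948, -32131), -6824) = Add(-34079, -6824) = -40903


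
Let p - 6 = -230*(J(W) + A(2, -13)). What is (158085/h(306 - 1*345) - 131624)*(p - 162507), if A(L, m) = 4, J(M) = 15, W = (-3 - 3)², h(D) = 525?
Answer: 766989344171/35 ≈ 2.1914e+10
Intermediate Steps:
W = 36 (W = (-6)² = 36)
p = -4364 (p = 6 - 230*(15 + 4) = 6 - 230*19 = 6 - 4370 = -4364)
(158085/h(306 - 1*345) - 131624)*(p - 162507) = (158085/525 - 131624)*(-4364 - 162507) = (158085*(1/525) - 131624)*(-166871) = (10539/35 - 131624)*(-166871) = -4596301/35*(-166871) = 766989344171/35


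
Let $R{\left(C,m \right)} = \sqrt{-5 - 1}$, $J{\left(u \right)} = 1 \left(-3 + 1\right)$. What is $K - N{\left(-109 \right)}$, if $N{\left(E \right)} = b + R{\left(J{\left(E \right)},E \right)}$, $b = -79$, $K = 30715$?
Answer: $30794 - i \sqrt{6} \approx 30794.0 - 2.4495 i$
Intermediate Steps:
$J{\left(u \right)} = -2$ ($J{\left(u \right)} = 1 \left(-2\right) = -2$)
$R{\left(C,m \right)} = i \sqrt{6}$ ($R{\left(C,m \right)} = \sqrt{-6} = i \sqrt{6}$)
$N{\left(E \right)} = -79 + i \sqrt{6}$
$K - N{\left(-109 \right)} = 30715 - \left(-79 + i \sqrt{6}\right) = 30715 + \left(79 - i \sqrt{6}\right) = 30794 - i \sqrt{6}$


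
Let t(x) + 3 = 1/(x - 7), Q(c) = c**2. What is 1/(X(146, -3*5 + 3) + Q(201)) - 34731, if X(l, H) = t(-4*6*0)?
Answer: -9821405828/282785 ≈ -34731.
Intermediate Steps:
t(x) = -3 + 1/(-7 + x) (t(x) = -3 + 1/(x - 7) = -3 + 1/(-7 + x))
X(l, H) = -22/7 (X(l, H) = (22 - 3*(-4*6)*0)/(-7 - 4*6*0) = (22 - (-72)*0)/(-7 - 24*0) = (22 - 3*0)/(-7 + 0) = (22 + 0)/(-7) = -1/7*22 = -22/7)
1/(X(146, -3*5 + 3) + Q(201)) - 34731 = 1/(-22/7 + 201**2) - 34731 = 1/(-22/7 + 40401) - 34731 = 1/(282785/7) - 34731 = 7/282785 - 34731 = -9821405828/282785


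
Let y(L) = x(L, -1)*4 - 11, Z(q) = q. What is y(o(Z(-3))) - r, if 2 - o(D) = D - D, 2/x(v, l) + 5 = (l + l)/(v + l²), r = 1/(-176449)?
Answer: -37230722/2999633 ≈ -12.412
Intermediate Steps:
r = -1/176449 ≈ -5.6674e-6
x(v, l) = 2/(-5 + 2*l/(v + l²)) (x(v, l) = 2/(-5 + (l + l)/(v + l²)) = 2/(-5 + (2*l)/(v + l²)) = 2/(-5 + 2*l/(v + l²)))
o(D) = 2 (o(D) = 2 - (D - D) = 2 - 1*0 = 2 + 0 = 2)
y(L) = -11 + 8*(-1 - L)/(7 + 5*L) (y(L) = (2*(-L - 1*(-1)²)/(-2*(-1) + 5*L + 5*(-1)²))*4 - 11 = (2*(-L - 1*1)/(2 + 5*L + 5*1))*4 - 11 = (2*(-L - 1)/(2 + 5*L + 5))*4 - 11 = (2*(-1 - L)/(7 + 5*L))*4 - 11 = 8*(-1 - L)/(7 + 5*L) - 11 = -11 + 8*(-1 - L)/(7 + 5*L))
y(o(Z(-3))) - r = (-85 - 63*2)/(7 + 5*2) - 1*(-1/176449) = (-85 - 126)/(7 + 10) + 1/176449 = -211/17 + 1/176449 = -37230722/2999633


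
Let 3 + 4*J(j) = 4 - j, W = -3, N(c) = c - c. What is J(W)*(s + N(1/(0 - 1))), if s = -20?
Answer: -20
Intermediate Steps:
N(c) = 0
J(j) = 1/4 - j/4 (J(j) = -3/4 + (4 - j)/4 = -3/4 + (1 - j/4) = 1/4 - j/4)
J(W)*(s + N(1/(0 - 1))) = (1/4 - 1/4*(-3))*(-20 + 0) = (1/4 + 3/4)*(-20) = 1*(-20) = -20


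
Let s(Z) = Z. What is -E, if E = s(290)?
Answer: -290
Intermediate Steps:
E = 290
-E = -1*290 = -290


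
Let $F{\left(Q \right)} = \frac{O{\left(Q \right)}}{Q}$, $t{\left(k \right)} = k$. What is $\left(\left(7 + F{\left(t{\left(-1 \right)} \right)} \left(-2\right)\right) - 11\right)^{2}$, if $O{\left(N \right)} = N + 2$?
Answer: $4$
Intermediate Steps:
$O{\left(N \right)} = 2 + N$
$F{\left(Q \right)} = \frac{2 + Q}{Q}$
$\left(\left(7 + F{\left(t{\left(-1 \right)} \right)} \left(-2\right)\right) - 11\right)^{2} = \left(\left(7 + \frac{2 - 1}{-1} \left(-2\right)\right) - 11\right)^{2} = \left(\left(7 + \left(-1\right) 1 \left(-2\right)\right) - 11\right)^{2} = \left(\left(7 - -2\right) - 11\right)^{2} = \left(\left(7 + 2\right) - 11\right)^{2} = \left(9 - 11\right)^{2} = \left(-2\right)^{2} = 4$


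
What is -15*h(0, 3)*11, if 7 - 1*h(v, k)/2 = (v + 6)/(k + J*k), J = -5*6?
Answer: -67650/29 ≈ -2332.8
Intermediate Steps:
J = -30
h(v, k) = 14 + 2*(6 + v)/(29*k) (h(v, k) = 14 - 2*(v + 6)/(k - 30*k) = 14 - 2*(6 + v)/((-29*k)) = 14 - 2*(6 + v)*(-1/(29*k)) = 14 - (-2)*(6 + v)/(29*k) = 14 + 2*(6 + v)/(29*k))
-15*h(0, 3)*11 = -30*(6 + 0 + 203*3)/(29*3)*11 = -30*(6 + 0 + 609)/(29*3)*11 = -30*615/(29*3)*11 = -15*410/29*11 = -6150/29*11 = -67650/29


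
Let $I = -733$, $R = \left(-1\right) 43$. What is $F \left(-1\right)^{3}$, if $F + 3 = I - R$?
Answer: $693$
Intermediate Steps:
$R = -43$
$F = -693$ ($F = -3 - 690 = -693$)
$F \left(-1\right)^{3} = - 693 \left(-1\right)^{3} = \left(-693\right) \left(-1\right) = 693$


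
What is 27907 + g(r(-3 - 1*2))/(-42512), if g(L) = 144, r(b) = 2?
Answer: 74148890/2657 ≈ 27907.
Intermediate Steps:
27907 + g(r(-3 - 1*2))/(-42512) = 27907 + 144/(-42512) = 27907 + 144*(-1/42512) = 27907 - 9/2657 = 74148890/2657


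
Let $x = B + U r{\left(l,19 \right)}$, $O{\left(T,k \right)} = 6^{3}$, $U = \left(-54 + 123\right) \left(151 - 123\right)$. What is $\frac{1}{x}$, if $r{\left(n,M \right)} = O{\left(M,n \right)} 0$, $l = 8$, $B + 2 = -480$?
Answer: $- \frac{1}{482} \approx -0.0020747$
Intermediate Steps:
$B = -482$ ($B = -2 - 480 = -482$)
$U = 1932$ ($U = 69 \cdot 28 = 1932$)
$O{\left(T,k \right)} = 216$
$r{\left(n,M \right)} = 0$ ($r{\left(n,M \right)} = 216 \cdot 0 = 0$)
$x = -482$ ($x = -482 + 1932 \cdot 0 = -482 + 0 = -482$)
$\frac{1}{x} = \frac{1}{-482} = - \frac{1}{482}$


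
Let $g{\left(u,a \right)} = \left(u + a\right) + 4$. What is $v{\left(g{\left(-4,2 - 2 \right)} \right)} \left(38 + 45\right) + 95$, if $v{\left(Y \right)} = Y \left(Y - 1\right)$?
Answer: $95$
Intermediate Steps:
$g{\left(u,a \right)} = 4 + a + u$ ($g{\left(u,a \right)} = \left(a + u\right) + 4 = 4 + a + u$)
$v{\left(Y \right)} = Y \left(-1 + Y\right)$
$v{\left(g{\left(-4,2 - 2 \right)} \right)} \left(38 + 45\right) + 95 = \left(4 + \left(2 - 2\right) - 4\right) \left(-1 + \left(4 + \left(2 - 2\right) - 4\right)\right) \left(38 + 45\right) + 95 = \left(4 + \left(2 - 2\right) - 4\right) \left(-1 + \left(4 + \left(2 - 2\right) - 4\right)\right) 83 + 95 = \left(4 + 0 - 4\right) \left(-1 + \left(4 + 0 - 4\right)\right) 83 + 95 = 0 \left(-1 + 0\right) 83 + 95 = 0 \left(-1\right) 83 + 95 = 0 \cdot 83 + 95 = 0 + 95 = 95$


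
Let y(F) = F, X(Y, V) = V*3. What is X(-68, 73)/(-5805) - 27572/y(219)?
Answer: -17789269/141255 ≈ -125.94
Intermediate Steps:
X(Y, V) = 3*V
X(-68, 73)/(-5805) - 27572/y(219) = (3*73)/(-5805) - 27572/219 = 219*(-1/5805) - 27572*1/219 = -73/1935 - 27572/219 = -17789269/141255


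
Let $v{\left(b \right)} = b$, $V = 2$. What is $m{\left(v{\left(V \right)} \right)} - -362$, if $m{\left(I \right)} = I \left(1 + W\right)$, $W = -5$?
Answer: $354$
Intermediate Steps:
$m{\left(I \right)} = - 4 I$ ($m{\left(I \right)} = I \left(1 - 5\right) = I \left(-4\right) = - 4 I$)
$m{\left(v{\left(V \right)} \right)} - -362 = \left(-4\right) 2 - -362 = -8 + 362 = 354$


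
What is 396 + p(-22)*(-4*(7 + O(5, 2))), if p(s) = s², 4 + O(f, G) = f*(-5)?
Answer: 42988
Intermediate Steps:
O(f, G) = -4 - 5*f (O(f, G) = -4 + f*(-5) = -4 - 5*f)
396 + p(-22)*(-4*(7 + O(5, 2))) = 396 + (-22)²*(-4*(7 + (-4 - 5*5))) = 396 + 484*(-4*(7 + (-4 - 25))) = 396 + 484*(-4*(7 - 29)) = 396 + 484*(-4*(-22)) = 396 + 484*88 = 396 + 42592 = 42988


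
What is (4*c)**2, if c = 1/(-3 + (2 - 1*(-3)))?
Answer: 4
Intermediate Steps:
c = 1/2 (c = 1/(-3 + (2 + 3)) = 1/(-3 + 5) = 1/2 ≈ 0.50000)
(4*c)**2 = (4*(1/2))**2 = 2**2 = 4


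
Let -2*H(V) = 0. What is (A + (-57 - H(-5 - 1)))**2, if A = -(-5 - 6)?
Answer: 2116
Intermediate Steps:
H(V) = 0 (H(V) = -1/2*0 = 0)
A = 11 (A = -1*(-11) = 11)
(A + (-57 - H(-5 - 1)))**2 = (11 + (-57 - 1*0))**2 = (11 + (-57 + 0))**2 = (11 - 57)**2 = (-46)**2 = 2116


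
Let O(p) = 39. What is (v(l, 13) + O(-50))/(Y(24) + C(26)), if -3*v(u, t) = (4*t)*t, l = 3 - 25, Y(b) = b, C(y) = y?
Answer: -559/150 ≈ -3.7267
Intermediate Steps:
l = -22
v(u, t) = -4*t²/3 (v(u, t) = -4*t*t/3 = -4*t²/3)
(v(l, 13) + O(-50))/(Y(24) + C(26)) = (-4/3*13² + 39)/(24 + 26) = (-4/3*169 + 39)/50 = (-676/3 + 39)*(1/50) = -559/3*1/50 = -559/150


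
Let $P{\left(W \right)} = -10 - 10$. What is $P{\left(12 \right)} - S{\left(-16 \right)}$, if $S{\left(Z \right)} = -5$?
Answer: $-15$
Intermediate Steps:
$P{\left(W \right)} = -20$ ($P{\left(W \right)} = -10 - 10 = -20$)
$P{\left(12 \right)} - S{\left(-16 \right)} = -20 - -5 = -20 + 5 = -15$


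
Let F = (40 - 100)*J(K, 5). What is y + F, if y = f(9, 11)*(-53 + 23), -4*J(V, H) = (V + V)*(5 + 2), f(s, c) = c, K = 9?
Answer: 1560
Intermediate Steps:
J(V, H) = -7*V/2 (J(V, H) = -(V + V)*(5 + 2)/4 = -2*V*7/4 = -7*V/2)
y = -330 (y = 11*(-53 + 23) = 11*(-30) = -330)
F = 1890 (F = (40 - 100)*(-7/2*9) = -60*(-63/2) = 1890)
y + F = -330 + 1890 = 1560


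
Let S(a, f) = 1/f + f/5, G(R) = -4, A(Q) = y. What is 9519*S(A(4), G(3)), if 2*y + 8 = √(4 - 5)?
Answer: -199899/20 ≈ -9995.0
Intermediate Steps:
y = -4 + I/2 (y = -4 + √(4 - 5)/2 = -4 + √(-1)/2 = -4 + I/2 ≈ -4.0 + 0.5*I)
A(Q) = -4 + I/2
S(a, f) = 1/f + f/5 (S(a, f) = 1/f + f*(⅕) = 1/f + f/5)
9519*S(A(4), G(3)) = 9519*(1/(-4) + (⅕)*(-4)) = 9519*(-¼ - ⅘) = 9519*(-21/20) = -199899/20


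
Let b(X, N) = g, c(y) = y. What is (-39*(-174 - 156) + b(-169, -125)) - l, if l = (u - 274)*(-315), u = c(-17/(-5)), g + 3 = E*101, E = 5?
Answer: -71867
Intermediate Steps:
g = 502 (g = -3 + 5*101 = -3 + 505 = 502)
u = 17/5 (u = -17/(-5) = -17*(-⅕) = 17/5 ≈ 3.4000)
b(X, N) = 502
l = 85239 (l = (17/5 - 274)*(-315) = -1353/5*(-315) = 85239)
(-39*(-174 - 156) + b(-169, -125)) - l = (-39*(-174 - 156) + 502) - 1*85239 = (-39*(-330) + 502) - 85239 = (12870 + 502) - 85239 = 13372 - 85239 = -71867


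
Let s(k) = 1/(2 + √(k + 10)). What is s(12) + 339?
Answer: 3050/9 + √22/18 ≈ 339.15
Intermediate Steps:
s(k) = 1/(2 + √(10 + k))
s(12) + 339 = 1/(2 + √(10 + 12)) + 339 = 1/(2 + √22) + 339 = 339 + 1/(2 + √22)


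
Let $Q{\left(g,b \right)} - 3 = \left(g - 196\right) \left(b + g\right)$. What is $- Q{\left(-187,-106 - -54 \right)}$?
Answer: $-91540$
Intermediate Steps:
$Q{\left(g,b \right)} = 3 + \left(-196 + g\right) \left(b + g\right)$ ($Q{\left(g,b \right)} = 3 + \left(g - 196\right) \left(b + g\right) = 3 + \left(-196 + g\right) \left(b + g\right)$)
$- Q{\left(-187,-106 - -54 \right)} = - (3 + \left(-187\right)^{2} - 196 \left(-106 - -54\right) - -36652 + \left(-106 - -54\right) \left(-187\right)) = - (3 + 34969 - 196 \left(-106 + 54\right) + 36652 + \left(-106 + 54\right) \left(-187\right)) = - (3 + 34969 - -10192 + 36652 - -9724) = - (3 + 34969 + 10192 + 36652 + 9724) = \left(-1\right) 91540 = -91540$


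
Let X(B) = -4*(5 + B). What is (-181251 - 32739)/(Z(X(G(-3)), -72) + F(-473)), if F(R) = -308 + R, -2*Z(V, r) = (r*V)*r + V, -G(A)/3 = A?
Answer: -71330/48133 ≈ -1.4819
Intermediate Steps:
G(A) = -3*A
X(B) = -20 - 4*B
Z(V, r) = -V/2 - V*r**2/2 (Z(V, r) = -((r*V)*r + V)/2 = -((V*r)*r + V)/2 = -(V*r**2 + V)/2 = -(V + V*r**2)/2 = -V/2 - V*r**2/2)
(-181251 - 32739)/(Z(X(G(-3)), -72) + F(-473)) = (-181251 - 32739)/(-(-20 - (-12)*(-3))*(1 + (-72)**2)/2 + (-308 - 473)) = -213990/(-(-20 - 4*9)*(1 + 5184)/2 - 781) = -213990/(-1/2*(-20 - 36)*5185 - 781) = -213990/(-1/2*(-56)*5185 - 781) = -213990/(145180 - 781) = -213990/144399 = -213990*1/144399 = -71330/48133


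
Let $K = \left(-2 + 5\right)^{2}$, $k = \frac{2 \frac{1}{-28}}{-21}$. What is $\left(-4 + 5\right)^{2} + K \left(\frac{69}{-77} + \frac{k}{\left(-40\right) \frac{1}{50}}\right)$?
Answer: $- \frac{30629}{4312} \approx -7.1032$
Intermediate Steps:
$k = \frac{1}{294}$ ($k = 2 \left(- \frac{1}{28}\right) \left(- \frac{1}{21}\right) = \left(- \frac{1}{14}\right) \left(- \frac{1}{21}\right) = \frac{1}{294} \approx 0.0034014$)
$K = 9$ ($K = 3^{2} = 9$)
$\left(-4 + 5\right)^{2} + K \left(\frac{69}{-77} + \frac{k}{\left(-40\right) \frac{1}{50}}\right) = \left(-4 + 5\right)^{2} + 9 \left(\frac{69}{-77} + \frac{1}{294 \left(- \frac{40}{50}\right)}\right) = 1^{2} + 9 \left(69 \left(- \frac{1}{77}\right) + \frac{1}{294 \left(\left(-40\right) \frac{1}{50}\right)}\right) = 1 + 9 \left(- \frac{69}{77} + \frac{1}{294 \left(- \frac{4}{5}\right)}\right) = 1 + 9 \left(- \frac{69}{77} + \frac{1}{294} \left(- \frac{5}{4}\right)\right) = 1 + 9 \left(- \frac{69}{77} - \frac{5}{1176}\right) = 1 + 9 \left(- \frac{11647}{12936}\right) = 1 - \frac{34941}{4312} = - \frac{30629}{4312}$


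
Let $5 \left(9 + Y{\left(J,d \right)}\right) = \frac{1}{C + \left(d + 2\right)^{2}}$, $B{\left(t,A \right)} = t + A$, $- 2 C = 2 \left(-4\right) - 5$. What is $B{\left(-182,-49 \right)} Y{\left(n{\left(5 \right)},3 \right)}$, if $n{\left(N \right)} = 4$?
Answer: $\frac{31163}{15} \approx 2077.5$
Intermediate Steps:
$C = \frac{13}{2}$ ($C = - \frac{2 \left(-4\right) - 5}{2} = - \frac{-8 - 5}{2} = \left(- \frac{1}{2}\right) \left(-13\right) = \frac{13}{2} \approx 6.5$)
$B{\left(t,A \right)} = A + t$
$Y{\left(J,d \right)} = -9 + \frac{1}{5 \left(\frac{13}{2} + \left(2 + d\right)^{2}\right)}$ ($Y{\left(J,d \right)} = -9 + \frac{1}{5 \left(\frac{13}{2} + \left(d + 2\right)^{2}\right)} = -9 + \frac{1}{5 \left(\frac{13}{2} + \left(2 + d\right)^{2}\right)}$)
$B{\left(-182,-49 \right)} Y{\left(n{\left(5 \right)},3 \right)} = \left(-49 - 182\right) \frac{-583 - 90 \left(2 + 3\right)^{2}}{5 \left(13 + 2 \left(2 + 3\right)^{2}\right)} = - 231 \frac{-583 - 90 \cdot 5^{2}}{5 \left(13 + 2 \cdot 5^{2}\right)} = - 231 \frac{-583 - 2250}{5 \left(13 + 2 \cdot 25\right)} = - 231 \frac{-583 - 2250}{5 \left(13 + 50\right)} = - 231 \cdot \frac{1}{5} \cdot \frac{1}{63} \left(-2833\right) = \left(-231\right) \left(- \frac{2833}{315}\right) = \frac{31163}{15}$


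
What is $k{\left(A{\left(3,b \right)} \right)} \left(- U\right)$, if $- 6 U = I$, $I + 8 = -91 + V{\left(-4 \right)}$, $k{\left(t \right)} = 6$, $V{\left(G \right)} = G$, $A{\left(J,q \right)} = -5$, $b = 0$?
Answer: $-103$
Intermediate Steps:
$I = -103$ ($I = -8 - 95 = -103$)
$U = \frac{103}{6}$ ($U = \left(- \frac{1}{6}\right) \left(-103\right) = \frac{103}{6} \approx 17.167$)
$k{\left(A{\left(3,b \right)} \right)} \left(- U\right) = 6 \left(\left(-1\right) \frac{103}{6}\right) = 6 \left(- \frac{103}{6}\right) = -103$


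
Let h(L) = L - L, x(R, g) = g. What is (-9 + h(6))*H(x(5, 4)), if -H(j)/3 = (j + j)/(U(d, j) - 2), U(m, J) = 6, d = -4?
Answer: 54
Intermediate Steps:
h(L) = 0
H(j) = -3*j/2 (H(j) = -3*(j + j)/(6 - 2) = -3*2*j/4 = -3*j/2)
(-9 + h(6))*H(x(5, 4)) = (-9 + 0)*(-3/2*4) = -9*(-6) = 54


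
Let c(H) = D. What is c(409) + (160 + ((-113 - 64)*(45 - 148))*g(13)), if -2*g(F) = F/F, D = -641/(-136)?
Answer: -1217307/136 ≈ -8950.8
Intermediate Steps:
D = 641/136 (D = -641*(-1/136) = 641/136 ≈ 4.7132)
g(F) = -1/2 (g(F) = -F/(2*F) = -1/2*1 = -1/2)
c(H) = 641/136
c(409) + (160 + ((-113 - 64)*(45 - 148))*g(13)) = 641/136 + (160 + ((-113 - 64)*(45 - 148))*(-1/2)) = 641/136 + (160 - 177*(-103)*(-1/2)) = 641/136 + (160 + 18231*(-1/2)) = 641/136 + (160 - 18231/2) = 641/136 - 17911/2 = -1217307/136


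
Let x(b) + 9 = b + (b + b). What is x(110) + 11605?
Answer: 11926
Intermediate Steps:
x(b) = -9 + 3*b (x(b) = -9 + (b + (b + b)) = -9 + (b + 2*b) = -9 + 3*b)
x(110) + 11605 = (-9 + 3*110) + 11605 = (-9 + 330) + 11605 = 321 + 11605 = 11926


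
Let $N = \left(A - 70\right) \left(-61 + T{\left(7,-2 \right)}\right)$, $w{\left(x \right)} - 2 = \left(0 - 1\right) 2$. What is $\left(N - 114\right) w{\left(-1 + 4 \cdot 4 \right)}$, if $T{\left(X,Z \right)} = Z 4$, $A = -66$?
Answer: $0$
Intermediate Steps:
$T{\left(X,Z \right)} = 4 Z$
$w{\left(x \right)} = 0$ ($w{\left(x \right)} = 2 + \left(0 - 1\right) 2 = 2 - 2 = 0$)
$N = 9384$ ($N = \left(-66 - 70\right) \left(-61 + 4 \left(-2\right)\right) = - 136 \left(-61 - 8\right) = \left(-136\right) \left(-69\right) = 9384$)
$\left(N - 114\right) w{\left(-1 + 4 \cdot 4 \right)} = \left(9384 - 114\right) 0 = 9270 \cdot 0 = 0$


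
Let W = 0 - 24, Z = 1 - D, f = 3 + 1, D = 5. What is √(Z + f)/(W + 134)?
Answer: 0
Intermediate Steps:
f = 4
Z = -4 (Z = 1 - 1*5 = 1 - 5 = -4)
W = -24
√(Z + f)/(W + 134) = √(-4 + 4)/(-24 + 134) = √0/110 = (1/110)*0 = 0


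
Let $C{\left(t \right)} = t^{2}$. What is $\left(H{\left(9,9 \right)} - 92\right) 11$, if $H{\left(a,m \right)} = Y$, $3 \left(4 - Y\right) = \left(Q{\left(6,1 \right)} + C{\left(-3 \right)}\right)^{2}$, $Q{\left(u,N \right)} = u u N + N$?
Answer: $- \frac{26180}{3} \approx -8726.7$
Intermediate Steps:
$Q{\left(u,N \right)} = N + N u^{2}$ ($Q{\left(u,N \right)} = u^{2} N + N = N u^{2} + N = N + N u^{2}$)
$Y = - \frac{2104}{3}$ ($Y = 4 - \frac{\left(1 \left(1 + 6^{2}\right) + \left(-3\right)^{2}\right)^{2}}{3} = 4 - \frac{\left(1 \left(1 + 36\right) + 9\right)^{2}}{3} = 4 - \frac{\left(1 \cdot 37 + 9\right)^{2}}{3} = 4 - \frac{\left(37 + 9\right)^{2}}{3} = 4 - \frac{46^{2}}{3} = 4 - \frac{2116}{3} = - \frac{2104}{3} \approx -701.33$)
$H{\left(a,m \right)} = - \frac{2104}{3}$
$\left(H{\left(9,9 \right)} - 92\right) 11 = \left(- \frac{2104}{3} - 92\right) 11 = \left(- \frac{2380}{3}\right) 11 = - \frac{26180}{3}$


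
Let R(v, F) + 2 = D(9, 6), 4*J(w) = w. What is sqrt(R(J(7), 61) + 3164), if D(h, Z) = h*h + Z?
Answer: 57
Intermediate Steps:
J(w) = w/4
D(h, Z) = Z + h**2 (D(h, Z) = h**2 + Z = Z + h**2)
R(v, F) = 85 (R(v, F) = -2 + (6 + 9**2) = -2 + (6 + 81) = -2 + 87 = 85)
sqrt(R(J(7), 61) + 3164) = sqrt(85 + 3164) = sqrt(3249) = 57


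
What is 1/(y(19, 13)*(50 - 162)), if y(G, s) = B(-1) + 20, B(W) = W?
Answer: -1/2128 ≈ -0.00046992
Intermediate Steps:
y(G, s) = 19 (y(G, s) = -1 + 20 = 19)
1/(y(19, 13)*(50 - 162)) = 1/(19*(50 - 162)) = 1/(19*(-112)) = 1/(-2128) = -1/2128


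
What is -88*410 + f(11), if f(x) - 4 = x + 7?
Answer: -36058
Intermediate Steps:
f(x) = 11 + x (f(x) = 4 + (x + 7) = 4 + (7 + x) = 11 + x)
-88*410 + f(11) = -88*410 + (11 + 11) = -36080 + 22 = -36058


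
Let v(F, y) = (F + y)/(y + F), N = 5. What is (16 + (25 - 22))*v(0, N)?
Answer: 19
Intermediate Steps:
v(F, y) = 1 (v(F, y) = (F + y)/(F + y) = 1)
(16 + (25 - 22))*v(0, N) = (16 + (25 - 22))*1 = (16 + 3)*1 = 19*1 = 19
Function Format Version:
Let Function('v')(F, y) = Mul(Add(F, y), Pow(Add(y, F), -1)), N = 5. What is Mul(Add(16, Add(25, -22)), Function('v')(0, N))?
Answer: 19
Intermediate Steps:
Function('v')(F, y) = 1 (Function('v')(F, y) = Mul(Add(F, y), Pow(Add(F, y), -1)) = 1)
Mul(Add(16, Add(25, -22)), Function('v')(0, N)) = Mul(Add(16, Add(25, -22)), 1) = Mul(Add(16, 3), 1) = Mul(19, 1) = 19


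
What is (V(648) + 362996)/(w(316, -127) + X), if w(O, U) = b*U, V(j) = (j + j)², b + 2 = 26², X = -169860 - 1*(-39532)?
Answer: -1021306/107963 ≈ -9.4598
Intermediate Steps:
X = -130328 (X = -169860 + 39532 = -130328)
b = 674 (b = -2 + 26² = -2 + 676 = 674)
V(j) = 4*j² (V(j) = (2*j)² = 4*j²)
w(O, U) = 674*U
(V(648) + 362996)/(w(316, -127) + X) = (4*648² + 362996)/(674*(-127) - 130328) = (4*419904 + 362996)/(-85598 - 130328) = (1679616 + 362996)/(-215926) = 2042612*(-1/215926) = -1021306/107963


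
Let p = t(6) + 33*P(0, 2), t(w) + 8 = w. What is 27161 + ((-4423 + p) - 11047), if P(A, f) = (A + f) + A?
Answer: 11755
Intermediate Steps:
P(A, f) = f + 2*A
t(w) = -8 + w
p = 64 (p = (-8 + 6) + 33*(2 + 2*0) = -2 + 33*(2 + 0) = -2 + 33*2 = -2 + 66 = 64)
27161 + ((-4423 + p) - 11047) = 27161 + ((-4423 + 64) - 11047) = 27161 + (-4359 - 11047) = 27161 - 15406 = 11755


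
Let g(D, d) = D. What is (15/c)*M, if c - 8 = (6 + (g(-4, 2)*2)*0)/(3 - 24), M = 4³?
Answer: 1120/9 ≈ 124.44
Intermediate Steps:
M = 64
c = 54/7 (c = 8 + (6 - 4*2*0)/(3 - 24) = 8 + (6 - 8*0)/(-21) = 8 + (6 + 0)*(-1/21) = 8 + 6*(-1/21) = 8 - 2/7 = 54/7 ≈ 7.7143)
(15/c)*M = (15/(54/7))*64 = (15*(7/54))*64 = (35/18)*64 = 1120/9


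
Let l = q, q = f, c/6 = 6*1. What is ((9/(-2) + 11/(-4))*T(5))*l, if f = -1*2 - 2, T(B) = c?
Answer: 1044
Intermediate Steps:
c = 36 (c = 6*(6*1) = 6*6 = 36)
T(B) = 36
f = -4 (f = -2 - 2 = -4)
q = -4
l = -4
((9/(-2) + 11/(-4))*T(5))*l = ((9/(-2) + 11/(-4))*36)*(-4) = ((9*(-1/2) + 11*(-1/4))*36)*(-4) = ((-9/2 - 11/4)*36)*(-4) = -29/4*36*(-4) = -261*(-4) = 1044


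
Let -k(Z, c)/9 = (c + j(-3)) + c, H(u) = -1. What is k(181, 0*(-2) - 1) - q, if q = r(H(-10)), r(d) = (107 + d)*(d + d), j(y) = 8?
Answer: 158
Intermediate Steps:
r(d) = 2*d*(107 + d) (r(d) = (107 + d)*(2*d) = 2*d*(107 + d))
k(Z, c) = -72 - 18*c (k(Z, c) = -9*((c + 8) + c) = -9*((8 + c) + c) = -9*(8 + 2*c) = -72 - 18*c)
q = -212 (q = 2*(-1)*(107 - 1) = 2*(-1)*106 = -212)
k(181, 0*(-2) - 1) - q = (-72 - 18*(0*(-2) - 1)) - 1*(-212) = (-72 - 18*(0 - 1)) + 212 = (-72 - 18*(-1)) + 212 = (-72 + 18) + 212 = -54 + 212 = 158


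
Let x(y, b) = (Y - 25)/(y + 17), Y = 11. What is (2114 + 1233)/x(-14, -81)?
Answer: -10041/14 ≈ -717.21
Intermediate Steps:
x(y, b) = -14/(17 + y) (x(y, b) = (11 - 25)/(y + 17) = -14/(17 + y))
(2114 + 1233)/x(-14, -81) = (2114 + 1233)/((-14/(17 - 14))) = 3347/((-14/3)) = 3347/((-14*1/3)) = 3347/(-14/3) = 3347*(-3/14) = -10041/14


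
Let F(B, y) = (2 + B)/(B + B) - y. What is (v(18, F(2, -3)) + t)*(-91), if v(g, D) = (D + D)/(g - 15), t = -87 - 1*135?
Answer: 59878/3 ≈ 19959.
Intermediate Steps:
F(B, y) = -y + (2 + B)/(2*B) (F(B, y) = (2 + B)/((2*B)) - y = (2 + B)*(1/(2*B)) - y = (2 + B)/(2*B) - y = -y + (2 + B)/(2*B))
t = -222 (t = -87 - 135 = -222)
v(g, D) = 2*D/(-15 + g) (v(g, D) = (2*D)/(-15 + g) = 2*D/(-15 + g))
(v(18, F(2, -3)) + t)*(-91) = (2*(½ + 1/2 - 1*(-3))/(-15 + 18) - 222)*(-91) = (2*(½ + ½ + 3)/3 - 222)*(-91) = (2*4*(⅓) - 222)*(-91) = (8/3 - 222)*(-91) = -658/3*(-91) = 59878/3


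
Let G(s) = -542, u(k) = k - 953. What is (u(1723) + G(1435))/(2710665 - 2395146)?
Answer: 76/105173 ≈ 0.00072262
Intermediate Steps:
u(k) = -953 + k
(u(1723) + G(1435))/(2710665 - 2395146) = ((-953 + 1723) - 542)/(2710665 - 2395146) = (770 - 542)/315519 = 228*(1/315519) = 76/105173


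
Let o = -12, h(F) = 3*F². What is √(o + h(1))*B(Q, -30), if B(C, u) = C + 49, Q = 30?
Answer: 237*I ≈ 237.0*I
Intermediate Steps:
B(C, u) = 49 + C
√(o + h(1))*B(Q, -30) = √(-12 + 3*1²)*(49 + 30) = √(-12 + 3*1)*79 = √(-12 + 3)*79 = √(-9)*79 = (3*I)*79 = 237*I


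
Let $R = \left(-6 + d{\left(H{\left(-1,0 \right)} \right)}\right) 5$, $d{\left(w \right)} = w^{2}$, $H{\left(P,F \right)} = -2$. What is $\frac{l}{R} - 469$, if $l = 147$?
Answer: $- \frac{4837}{10} \approx -483.7$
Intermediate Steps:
$R = -10$ ($R = \left(-6 + \left(-2\right)^{2}\right) 5 = \left(-6 + 4\right) 5 = \left(-2\right) 5 = -10$)
$\frac{l}{R} - 469 = \frac{147}{-10} - 469 = 147 \left(- \frac{1}{10}\right) - 469 = - \frac{147}{10} - 469 = - \frac{4837}{10}$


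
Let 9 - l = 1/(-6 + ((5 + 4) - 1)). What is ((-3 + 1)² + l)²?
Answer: 625/4 ≈ 156.25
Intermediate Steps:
l = 17/2 (l = 9 - 1/(-6 + ((5 + 4) - 1)) = 9 - 1/(-6 + (9 - 1)) = 9 - 1/(-6 + 8) = 9 - 1/2 = 9 - 1*½ = 9 - ½ = 17/2 ≈ 8.5000)
((-3 + 1)² + l)² = ((-3 + 1)² + 17/2)² = ((-2)² + 17/2)² = (4 + 17/2)² = (25/2)² = 625/4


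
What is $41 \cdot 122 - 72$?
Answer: $4930$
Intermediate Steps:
$41 \cdot 122 - 72 = 5002 - 72 = 4930$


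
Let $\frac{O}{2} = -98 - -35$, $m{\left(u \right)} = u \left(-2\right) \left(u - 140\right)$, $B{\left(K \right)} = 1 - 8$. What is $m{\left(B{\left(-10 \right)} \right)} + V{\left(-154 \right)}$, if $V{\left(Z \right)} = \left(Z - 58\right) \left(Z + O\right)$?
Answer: $57302$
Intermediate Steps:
$B{\left(K \right)} = -7$ ($B{\left(K \right)} = 1 - 8 = -7$)
$m{\left(u \right)} = - 2 u \left(-140 + u\right)$
$O = -126$ ($O = 2 \left(-98 - -35\right) = 2 \left(-98 + 35\right) = 2 \left(-63\right) = -126$)
$V{\left(Z \right)} = \left(-126 + Z\right) \left(-58 + Z\right)$ ($V{\left(Z \right)} = \left(Z - 58\right) \left(Z - 126\right) = \left(-58 + Z\right) \left(-126 + Z\right) = \left(-126 + Z\right) \left(-58 + Z\right)$)
$m{\left(B{\left(-10 \right)} \right)} + V{\left(-154 \right)} = 2 \left(-7\right) \left(140 - -7\right) + \left(7308 + \left(-154\right)^{2} - -28336\right) = 2 \left(-7\right) \left(140 + 7\right) + \left(7308 + 23716 + 28336\right) = 2 \left(-7\right) 147 + 59360 = -2058 + 59360 = 57302$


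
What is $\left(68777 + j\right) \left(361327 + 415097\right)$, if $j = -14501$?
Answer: $42141189024$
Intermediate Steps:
$\left(68777 + j\right) \left(361327 + 415097\right) = \left(68777 - 14501\right) \left(361327 + 415097\right) = 54276 \cdot 776424 = 42141189024$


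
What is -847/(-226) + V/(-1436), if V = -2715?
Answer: 914941/162268 ≈ 5.6385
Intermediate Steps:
-847/(-226) + V/(-1436) = -847/(-226) - 2715/(-1436) = -847*(-1/226) - 2715*(-1/1436) = 847/226 + 2715/1436 = 914941/162268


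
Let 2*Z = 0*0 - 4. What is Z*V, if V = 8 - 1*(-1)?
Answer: -18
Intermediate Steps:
Z = -2 (Z = (0*0 - 4)/2 = (0 - 4)/2 = (½)*(-4) = -2)
V = 9 (V = 8 + 1 = 9)
Z*V = -2*9 = -18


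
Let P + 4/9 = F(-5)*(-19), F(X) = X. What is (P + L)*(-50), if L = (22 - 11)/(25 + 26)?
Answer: -725000/153 ≈ -4738.6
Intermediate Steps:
L = 11/51 ≈ 0.21569
P = 851/9 (P = -4/9 - 5*(-19) = -4/9 + 95 = 851/9 ≈ 94.556)
(P + L)*(-50) = (851/9 + 11/51)*(-50) = (14500/153)*(-50) = -725000/153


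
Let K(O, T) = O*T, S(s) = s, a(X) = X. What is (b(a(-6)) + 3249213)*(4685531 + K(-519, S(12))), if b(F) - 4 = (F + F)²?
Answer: 15204744675383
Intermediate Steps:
b(F) = 4 + 4*F² (b(F) = 4 + (F + F)² = 4 + (2*F)² = 4 + 4*F²)
(b(a(-6)) + 3249213)*(4685531 + K(-519, S(12))) = ((4 + 4*(-6)²) + 3249213)*(4685531 - 519*12) = ((4 + 4*36) + 3249213)*(4685531 - 6228) = ((4 + 144) + 3249213)*4679303 = (148 + 3249213)*4679303 = 3249361*4679303 = 15204744675383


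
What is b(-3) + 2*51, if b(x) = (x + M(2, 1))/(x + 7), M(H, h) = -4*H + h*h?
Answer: 199/2 ≈ 99.500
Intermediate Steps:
M(H, h) = h**2 - 4*H (M(H, h) = -4*H + h**2 = h**2 - 4*H)
b(x) = (-7 + x)/(7 + x) (b(x) = (x + (1**2 - 4*2))/(x + 7) = (x + (1 - 8))/(7 + x) = (x - 7)/(7 + x) = (-7 + x)/(7 + x))
b(-3) + 2*51 = (-7 - 3)/(7 - 3) + 2*51 = -10/4 + 102 = (1/4)*(-10) + 102 = -5/2 + 102 = 199/2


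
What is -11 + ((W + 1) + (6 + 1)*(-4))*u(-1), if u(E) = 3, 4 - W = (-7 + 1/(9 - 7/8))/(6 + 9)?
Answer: -25553/325 ≈ -78.625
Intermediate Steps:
W = 1449/325 (W = 4 - (-7 + 1/(9 - 7/8))/(6 + 9) = 4 - (-7 + 1/(9 - 7*1/8))/15 = 4 - (-7 + 1/(9 - 7/8))/15 = 4 - (-7 + 1/(65/8))/15 = 4 - (-7 + 8/65)/15 = 4 - (-447)/(65*15) = 4 - 1*(-149/325) = 4 + 149/325 = 1449/325 ≈ 4.4585)
-11 + ((W + 1) + (6 + 1)*(-4))*u(-1) = -11 + ((1449/325 + 1) + (6 + 1)*(-4))*3 = -11 + (1774/325 + 7*(-4))*3 = -11 + (1774/325 - 28)*3 = -11 - 7326/325*3 = -11 - 21978/325 = -25553/325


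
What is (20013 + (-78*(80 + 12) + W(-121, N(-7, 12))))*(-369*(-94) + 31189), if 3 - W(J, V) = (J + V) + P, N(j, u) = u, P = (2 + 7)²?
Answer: 847679500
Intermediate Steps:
P = 81 (P = 9² = 81)
W(J, V) = -78 - J - V (W(J, V) = 3 - ((J + V) + 81) = 3 - (81 + J + V) = 3 + (-81 - J - V) = -78 - J - V)
(20013 + (-78*(80 + 12) + W(-121, N(-7, 12))))*(-369*(-94) + 31189) = (20013 + (-78*(80 + 12) + (-78 - 1*(-121) - 1*12)))*(-369*(-94) + 31189) = (20013 + (-78*92 + (-78 + 121 - 12)))*(34686 + 31189) = (20013 + (-7176 + 31))*65875 = (20013 - 7145)*65875 = 12868*65875 = 847679500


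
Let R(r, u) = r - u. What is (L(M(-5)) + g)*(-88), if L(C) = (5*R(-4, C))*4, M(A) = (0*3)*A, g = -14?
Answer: 8272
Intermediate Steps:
M(A) = 0 (M(A) = 0*A = 0)
L(C) = -80 - 20*C (L(C) = (5*(-4 - C))*4 = (-20 - 5*C)*4 = -80 - 20*C)
(L(M(-5)) + g)*(-88) = ((-80 - 20*0) - 14)*(-88) = ((-80 + 0) - 14)*(-88) = (-80 - 14)*(-88) = -94*(-88) = 8272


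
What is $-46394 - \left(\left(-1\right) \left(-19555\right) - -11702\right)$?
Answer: $-77651$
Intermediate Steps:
$-46394 - \left(\left(-1\right) \left(-19555\right) - -11702\right) = -46394 - \left(19555 + 11702\right) = -46394 - 31257 = -77651$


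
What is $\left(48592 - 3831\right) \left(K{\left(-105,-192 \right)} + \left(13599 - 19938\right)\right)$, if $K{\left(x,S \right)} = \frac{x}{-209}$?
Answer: $- \frac{59296955706}{209} \approx -2.8372 \cdot 10^{8}$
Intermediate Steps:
$K{\left(x,S \right)} = - \frac{x}{209}$ ($K{\left(x,S \right)} = x \left(- \frac{1}{209}\right) = - \frac{x}{209}$)
$\left(48592 - 3831\right) \left(K{\left(-105,-192 \right)} + \left(13599 - 19938\right)\right) = \left(48592 - 3831\right) \left(\left(- \frac{1}{209}\right) \left(-105\right) + \left(13599 - 19938\right)\right) = 44761 \left(\frac{105}{209} - 6339\right) = 44761 \left(- \frac{1324746}{209}\right) = - \frac{59296955706}{209}$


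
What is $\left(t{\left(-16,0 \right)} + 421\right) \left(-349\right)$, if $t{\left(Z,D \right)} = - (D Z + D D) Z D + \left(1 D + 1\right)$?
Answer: $-147278$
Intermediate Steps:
$t{\left(Z,D \right)} = 1 + D + D Z \left(- D^{2} - D Z\right)$ ($t{\left(Z,D \right)} = - (D Z + D^{2}) Z D + \left(D + 1\right) = - (D^{2} + D Z) Z D + \left(1 + D\right) = \left(- D^{2} - D Z\right) Z D + \left(1 + D\right) = Z \left(- D^{2} - D Z\right) D + \left(1 + D\right) = D Z \left(- D^{2} - D Z\right) + \left(1 + D\right) = 1 + D + D Z \left(- D^{2} - D Z\right)$)
$\left(t{\left(-16,0 \right)} + 421\right) \left(-349\right) = \left(\left(1 + 0 - - 16 \cdot 0^{3} - 0^{2} \left(-16\right)^{2}\right) + 421\right) \left(-349\right) = \left(\left(1 + 0 - \left(-16\right) 0 - 0 \cdot 256\right) + 421\right) \left(-349\right) = \left(\left(1 + 0 + 0 + 0\right) + 421\right) \left(-349\right) = \left(1 + 421\right) \left(-349\right) = 422 \left(-349\right) = -147278$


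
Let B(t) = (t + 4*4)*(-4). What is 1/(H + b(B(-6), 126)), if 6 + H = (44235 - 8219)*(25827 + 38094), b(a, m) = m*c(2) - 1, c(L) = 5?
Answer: 1/2302179359 ≈ 4.3437e-10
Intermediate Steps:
B(t) = -64 - 4*t (B(t) = (t + 16)*(-4) = (16 + t)*(-4) = -64 - 4*t)
b(a, m) = -1 + 5*m (b(a, m) = m*5 - 1 = 5*m - 1 = -1 + 5*m)
H = 2302178730 (H = -6 + (44235 - 8219)*(25827 + 38094) = -6 + 36016*63921 = -6 + 2302178736 = 2302178730)
1/(H + b(B(-6), 126)) = 1/(2302178730 + (-1 + 5*126)) = 1/(2302178730 + (-1 + 630)) = 1/(2302178730 + 629) = 1/2302179359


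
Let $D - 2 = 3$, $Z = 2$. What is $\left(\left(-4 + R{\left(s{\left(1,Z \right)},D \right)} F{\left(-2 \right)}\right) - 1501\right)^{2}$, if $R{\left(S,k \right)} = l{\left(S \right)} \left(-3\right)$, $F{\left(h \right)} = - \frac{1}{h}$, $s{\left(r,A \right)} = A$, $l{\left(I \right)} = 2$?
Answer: $2274064$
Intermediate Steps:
$D = 5$ ($D = 2 + 3 = 5$)
$R{\left(S,k \right)} = -6$ ($R{\left(S,k \right)} = 2 \left(-3\right) = -6$)
$\left(\left(-4 + R{\left(s{\left(1,Z \right)},D \right)} F{\left(-2 \right)}\right) - 1501\right)^{2} = \left(\left(-4 - 6 \left(- \frac{1}{-2}\right)\right) - 1501\right)^{2} = \left(\left(-4 - 6 \left(\left(-1\right) \left(- \frac{1}{2}\right)\right)\right) - 1501\right)^{2} = \left(\left(-4 - 3\right) - 1501\right)^{2} = \left(-7 - 1501\right)^{2} = \left(-1508\right)^{2} = 2274064$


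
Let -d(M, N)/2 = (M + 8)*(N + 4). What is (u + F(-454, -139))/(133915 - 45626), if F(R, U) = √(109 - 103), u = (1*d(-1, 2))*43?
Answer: -3612/88289 + √6/88289 ≈ -0.040883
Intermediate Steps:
d(M, N) = -2*(4 + N)*(8 + M) (d(M, N) = -2*(M + 8)*(N + 4) = -2*(8 + M)*(4 + N) = -2*(4 + N)*(8 + M))
u = -3612 (u = (1*(-64 - 16*2 - 8*(-1) - 2*(-1)*2))*43 = (1*(-64 - 32 + 8 + 4))*43 = (1*(-84))*43 = -84*43 = -3612)
F(R, U) = √6
(u + F(-454, -139))/(133915 - 45626) = (-3612 + √6)/(133915 - 45626) = (-3612 + √6)/88289 = (-3612 + √6)*(1/88289) = -3612/88289 + √6/88289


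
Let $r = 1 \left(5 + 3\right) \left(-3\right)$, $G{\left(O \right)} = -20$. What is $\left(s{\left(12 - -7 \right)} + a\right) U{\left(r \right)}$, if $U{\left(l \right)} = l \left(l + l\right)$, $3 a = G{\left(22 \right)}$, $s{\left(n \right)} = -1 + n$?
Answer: $13056$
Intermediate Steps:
$a = - \frac{20}{3}$ ($a = \frac{1}{3} \left(-20\right) = - \frac{20}{3} \approx -6.6667$)
$r = -24$ ($r = 1 \cdot 8 \left(-3\right) = 1 \left(-24\right) = -24$)
$U{\left(l \right)} = 2 l^{2}$ ($U{\left(l \right)} = l 2 l = 2 l^{2}$)
$\left(s{\left(12 - -7 \right)} + a\right) U{\left(r \right)} = \left(\left(-1 + \left(12 - -7\right)\right) - \frac{20}{3}\right) 2 \left(-24\right)^{2} = \left(\left(-1 + \left(12 + 7\right)\right) - \frac{20}{3}\right) 2 \cdot 576 = \left(\left(-1 + 19\right) - \frac{20}{3}\right) 1152 = \left(18 - \frac{20}{3}\right) 1152 = \frac{34}{3} \cdot 1152 = 13056$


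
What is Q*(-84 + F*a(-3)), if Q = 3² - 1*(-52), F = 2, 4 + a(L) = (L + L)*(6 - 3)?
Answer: -7808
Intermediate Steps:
a(L) = -4 + 6*L (a(L) = -4 + (L + L)*(6 - 3) = -4 + (2*L)*3 = -4 + 6*L)
Q = 61 (Q = 9 + 52 = 61)
Q*(-84 + F*a(-3)) = 61*(-84 + 2*(-4 + 6*(-3))) = 61*(-84 + 2*(-4 - 18)) = 61*(-84 + 2*(-22)) = 61*(-84 - 44) = 61*(-128) = -7808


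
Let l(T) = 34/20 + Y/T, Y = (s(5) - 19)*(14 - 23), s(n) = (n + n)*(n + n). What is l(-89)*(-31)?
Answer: -272893/890 ≈ -306.62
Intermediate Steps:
s(n) = 4*n² (s(n) = (2*n)*(2*n) = 4*n²)
Y = -729 (Y = (4*5² - 19)*(14 - 23) = (4*25 - 19)*(-9) = (100 - 19)*(-9) = 81*(-9) = -729)
l(T) = 17/10 - 729/T (l(T) = 34/20 - 729/T = 34*(1/20) - 729/T = 17/10 - 729/T)
l(-89)*(-31) = (17/10 - 729/(-89))*(-31) = (17/10 - 729*(-1/89))*(-31) = (17/10 + 729/89)*(-31) = (8803/890)*(-31) = -272893/890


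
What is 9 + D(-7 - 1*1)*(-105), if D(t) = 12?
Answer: -1251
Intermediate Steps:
9 + D(-7 - 1*1)*(-105) = 9 + 12*(-105) = 9 - 1260 = -1251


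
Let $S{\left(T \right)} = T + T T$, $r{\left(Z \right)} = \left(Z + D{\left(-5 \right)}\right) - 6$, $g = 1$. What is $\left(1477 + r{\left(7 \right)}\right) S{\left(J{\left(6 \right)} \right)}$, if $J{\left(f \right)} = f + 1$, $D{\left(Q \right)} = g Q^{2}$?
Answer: $84168$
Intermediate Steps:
$D{\left(Q \right)} = Q^{2}$ ($D{\left(Q \right)} = 1 Q^{2} = Q^{2}$)
$J{\left(f \right)} = 1 + f$
$r{\left(Z \right)} = 19 + Z$ ($r{\left(Z \right)} = \left(Z + \left(-5\right)^{2}\right) - 6 = \left(Z + 25\right) - 6 = \left(25 + Z\right) - 6 = 19 + Z$)
$S{\left(T \right)} = T + T^{2}$
$\left(1477 + r{\left(7 \right)}\right) S{\left(J{\left(6 \right)} \right)} = \left(1477 + \left(19 + 7\right)\right) \left(1 + 6\right) \left(1 + \left(1 + 6\right)\right) = \left(1477 + 26\right) 7 \left(1 + 7\right) = 1503 \cdot 7 \cdot 8 = 1503 \cdot 56 = 84168$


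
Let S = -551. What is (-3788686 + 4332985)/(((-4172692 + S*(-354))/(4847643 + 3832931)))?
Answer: -337487696259/284117 ≈ -1.1878e+6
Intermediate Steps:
(-3788686 + 4332985)/(((-4172692 + S*(-354))/(4847643 + 3832931))) = (-3788686 + 4332985)/(((-4172692 - 551*(-354))/(4847643 + 3832931))) = 544299/(((-4172692 + 195054)/8680574)) = 544299/((-3977638*1/8680574)) = 544299/(-284117/620041) = 544299*(-620041/284117) = -337487696259/284117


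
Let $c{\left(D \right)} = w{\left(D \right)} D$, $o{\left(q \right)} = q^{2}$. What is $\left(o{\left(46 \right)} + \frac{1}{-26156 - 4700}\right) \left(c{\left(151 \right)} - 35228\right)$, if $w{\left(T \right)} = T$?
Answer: $- \frac{811374922965}{30856} \approx -2.6296 \cdot 10^{7}$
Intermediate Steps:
$c{\left(D \right)} = D^{2}$ ($c{\left(D \right)} = D D = D^{2}$)
$\left(o{\left(46 \right)} + \frac{1}{-26156 - 4700}\right) \left(c{\left(151 \right)} - 35228\right) = \left(46^{2} + \frac{1}{-26156 - 4700}\right) \left(151^{2} - 35228\right) = \left(2116 + \frac{1}{-30856}\right) \left(22801 - 35228\right) = \left(2116 - \frac{1}{30856}\right) \left(-12427\right) = \frac{65291295}{30856} \left(-12427\right) = - \frac{811374922965}{30856}$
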